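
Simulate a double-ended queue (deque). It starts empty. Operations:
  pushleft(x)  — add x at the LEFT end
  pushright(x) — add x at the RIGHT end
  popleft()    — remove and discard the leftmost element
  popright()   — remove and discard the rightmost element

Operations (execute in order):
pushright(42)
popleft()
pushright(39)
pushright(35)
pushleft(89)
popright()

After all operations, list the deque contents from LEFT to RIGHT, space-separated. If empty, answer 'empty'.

Answer: 89 39

Derivation:
pushright(42): [42]
popleft(): []
pushright(39): [39]
pushright(35): [39, 35]
pushleft(89): [89, 39, 35]
popright(): [89, 39]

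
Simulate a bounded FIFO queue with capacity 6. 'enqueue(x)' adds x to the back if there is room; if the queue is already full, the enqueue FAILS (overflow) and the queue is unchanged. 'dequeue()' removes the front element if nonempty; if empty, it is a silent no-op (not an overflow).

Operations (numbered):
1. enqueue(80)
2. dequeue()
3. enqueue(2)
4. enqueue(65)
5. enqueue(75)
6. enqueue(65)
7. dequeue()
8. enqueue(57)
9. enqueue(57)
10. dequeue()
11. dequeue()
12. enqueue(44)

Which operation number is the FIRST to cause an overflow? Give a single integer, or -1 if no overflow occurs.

Answer: -1

Derivation:
1. enqueue(80): size=1
2. dequeue(): size=0
3. enqueue(2): size=1
4. enqueue(65): size=2
5. enqueue(75): size=3
6. enqueue(65): size=4
7. dequeue(): size=3
8. enqueue(57): size=4
9. enqueue(57): size=5
10. dequeue(): size=4
11. dequeue(): size=3
12. enqueue(44): size=4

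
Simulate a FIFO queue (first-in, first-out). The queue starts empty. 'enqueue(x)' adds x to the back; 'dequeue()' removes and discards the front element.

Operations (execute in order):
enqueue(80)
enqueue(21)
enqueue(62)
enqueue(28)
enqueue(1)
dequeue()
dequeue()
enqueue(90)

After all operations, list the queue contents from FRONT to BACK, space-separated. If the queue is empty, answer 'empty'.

enqueue(80): [80]
enqueue(21): [80, 21]
enqueue(62): [80, 21, 62]
enqueue(28): [80, 21, 62, 28]
enqueue(1): [80, 21, 62, 28, 1]
dequeue(): [21, 62, 28, 1]
dequeue(): [62, 28, 1]
enqueue(90): [62, 28, 1, 90]

Answer: 62 28 1 90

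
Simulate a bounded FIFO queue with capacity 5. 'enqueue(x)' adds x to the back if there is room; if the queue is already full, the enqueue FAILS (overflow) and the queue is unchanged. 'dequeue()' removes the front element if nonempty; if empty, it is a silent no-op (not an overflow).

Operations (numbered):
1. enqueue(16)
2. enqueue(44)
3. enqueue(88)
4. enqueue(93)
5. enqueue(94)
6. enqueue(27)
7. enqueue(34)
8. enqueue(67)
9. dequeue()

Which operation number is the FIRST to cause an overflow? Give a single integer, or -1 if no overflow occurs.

Answer: 6

Derivation:
1. enqueue(16): size=1
2. enqueue(44): size=2
3. enqueue(88): size=3
4. enqueue(93): size=4
5. enqueue(94): size=5
6. enqueue(27): size=5=cap → OVERFLOW (fail)
7. enqueue(34): size=5=cap → OVERFLOW (fail)
8. enqueue(67): size=5=cap → OVERFLOW (fail)
9. dequeue(): size=4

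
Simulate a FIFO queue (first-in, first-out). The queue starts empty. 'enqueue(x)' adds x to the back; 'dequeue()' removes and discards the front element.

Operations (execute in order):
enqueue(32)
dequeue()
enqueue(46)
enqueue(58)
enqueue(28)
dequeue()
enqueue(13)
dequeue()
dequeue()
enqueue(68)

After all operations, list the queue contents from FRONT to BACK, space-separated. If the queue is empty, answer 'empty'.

Answer: 13 68

Derivation:
enqueue(32): [32]
dequeue(): []
enqueue(46): [46]
enqueue(58): [46, 58]
enqueue(28): [46, 58, 28]
dequeue(): [58, 28]
enqueue(13): [58, 28, 13]
dequeue(): [28, 13]
dequeue(): [13]
enqueue(68): [13, 68]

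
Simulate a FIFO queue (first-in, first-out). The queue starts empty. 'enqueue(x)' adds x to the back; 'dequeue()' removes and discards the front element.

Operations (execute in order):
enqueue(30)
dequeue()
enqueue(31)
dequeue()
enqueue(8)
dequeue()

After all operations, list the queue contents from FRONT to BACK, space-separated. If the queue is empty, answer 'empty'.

Answer: empty

Derivation:
enqueue(30): [30]
dequeue(): []
enqueue(31): [31]
dequeue(): []
enqueue(8): [8]
dequeue(): []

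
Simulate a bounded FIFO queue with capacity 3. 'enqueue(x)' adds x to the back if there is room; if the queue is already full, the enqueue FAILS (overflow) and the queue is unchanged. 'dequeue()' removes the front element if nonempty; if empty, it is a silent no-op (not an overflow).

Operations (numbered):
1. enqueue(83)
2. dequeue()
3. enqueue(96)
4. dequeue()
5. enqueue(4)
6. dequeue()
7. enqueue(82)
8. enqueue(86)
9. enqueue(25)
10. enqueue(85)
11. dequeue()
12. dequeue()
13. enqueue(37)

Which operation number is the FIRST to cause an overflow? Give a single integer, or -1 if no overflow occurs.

1. enqueue(83): size=1
2. dequeue(): size=0
3. enqueue(96): size=1
4. dequeue(): size=0
5. enqueue(4): size=1
6. dequeue(): size=0
7. enqueue(82): size=1
8. enqueue(86): size=2
9. enqueue(25): size=3
10. enqueue(85): size=3=cap → OVERFLOW (fail)
11. dequeue(): size=2
12. dequeue(): size=1
13. enqueue(37): size=2

Answer: 10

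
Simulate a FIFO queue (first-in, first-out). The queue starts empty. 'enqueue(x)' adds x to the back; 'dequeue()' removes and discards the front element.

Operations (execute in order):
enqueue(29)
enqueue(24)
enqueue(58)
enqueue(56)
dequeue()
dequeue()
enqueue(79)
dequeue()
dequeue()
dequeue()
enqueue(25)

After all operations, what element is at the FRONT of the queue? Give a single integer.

Answer: 25

Derivation:
enqueue(29): queue = [29]
enqueue(24): queue = [29, 24]
enqueue(58): queue = [29, 24, 58]
enqueue(56): queue = [29, 24, 58, 56]
dequeue(): queue = [24, 58, 56]
dequeue(): queue = [58, 56]
enqueue(79): queue = [58, 56, 79]
dequeue(): queue = [56, 79]
dequeue(): queue = [79]
dequeue(): queue = []
enqueue(25): queue = [25]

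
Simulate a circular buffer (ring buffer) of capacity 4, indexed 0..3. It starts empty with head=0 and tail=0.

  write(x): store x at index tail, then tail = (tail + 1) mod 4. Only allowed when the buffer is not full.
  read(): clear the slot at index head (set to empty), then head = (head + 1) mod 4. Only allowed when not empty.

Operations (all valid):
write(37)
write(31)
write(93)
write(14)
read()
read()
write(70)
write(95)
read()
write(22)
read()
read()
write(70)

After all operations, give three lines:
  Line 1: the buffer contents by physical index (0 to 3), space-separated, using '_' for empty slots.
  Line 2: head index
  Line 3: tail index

write(37): buf=[37 _ _ _], head=0, tail=1, size=1
write(31): buf=[37 31 _ _], head=0, tail=2, size=2
write(93): buf=[37 31 93 _], head=0, tail=3, size=3
write(14): buf=[37 31 93 14], head=0, tail=0, size=4
read(): buf=[_ 31 93 14], head=1, tail=0, size=3
read(): buf=[_ _ 93 14], head=2, tail=0, size=2
write(70): buf=[70 _ 93 14], head=2, tail=1, size=3
write(95): buf=[70 95 93 14], head=2, tail=2, size=4
read(): buf=[70 95 _ 14], head=3, tail=2, size=3
write(22): buf=[70 95 22 14], head=3, tail=3, size=4
read(): buf=[70 95 22 _], head=0, tail=3, size=3
read(): buf=[_ 95 22 _], head=1, tail=3, size=2
write(70): buf=[_ 95 22 70], head=1, tail=0, size=3

Answer: _ 95 22 70
1
0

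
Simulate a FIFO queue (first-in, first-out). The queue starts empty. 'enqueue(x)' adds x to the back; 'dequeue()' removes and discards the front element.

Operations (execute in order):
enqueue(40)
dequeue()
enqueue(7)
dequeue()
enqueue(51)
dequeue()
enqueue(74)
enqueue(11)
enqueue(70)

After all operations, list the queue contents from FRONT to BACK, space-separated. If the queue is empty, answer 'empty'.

enqueue(40): [40]
dequeue(): []
enqueue(7): [7]
dequeue(): []
enqueue(51): [51]
dequeue(): []
enqueue(74): [74]
enqueue(11): [74, 11]
enqueue(70): [74, 11, 70]

Answer: 74 11 70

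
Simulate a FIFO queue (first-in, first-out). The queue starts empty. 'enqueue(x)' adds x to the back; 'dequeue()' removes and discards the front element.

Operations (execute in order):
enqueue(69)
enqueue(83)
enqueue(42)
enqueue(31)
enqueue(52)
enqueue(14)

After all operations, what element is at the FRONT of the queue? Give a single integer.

enqueue(69): queue = [69]
enqueue(83): queue = [69, 83]
enqueue(42): queue = [69, 83, 42]
enqueue(31): queue = [69, 83, 42, 31]
enqueue(52): queue = [69, 83, 42, 31, 52]
enqueue(14): queue = [69, 83, 42, 31, 52, 14]

Answer: 69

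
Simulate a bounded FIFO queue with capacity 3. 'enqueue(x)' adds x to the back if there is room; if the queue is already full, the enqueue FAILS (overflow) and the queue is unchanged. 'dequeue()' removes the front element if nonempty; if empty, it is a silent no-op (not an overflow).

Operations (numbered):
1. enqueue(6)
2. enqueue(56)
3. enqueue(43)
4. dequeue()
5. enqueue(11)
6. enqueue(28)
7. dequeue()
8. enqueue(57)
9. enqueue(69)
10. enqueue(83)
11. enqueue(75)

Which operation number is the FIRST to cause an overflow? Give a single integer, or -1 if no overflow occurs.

1. enqueue(6): size=1
2. enqueue(56): size=2
3. enqueue(43): size=3
4. dequeue(): size=2
5. enqueue(11): size=3
6. enqueue(28): size=3=cap → OVERFLOW (fail)
7. dequeue(): size=2
8. enqueue(57): size=3
9. enqueue(69): size=3=cap → OVERFLOW (fail)
10. enqueue(83): size=3=cap → OVERFLOW (fail)
11. enqueue(75): size=3=cap → OVERFLOW (fail)

Answer: 6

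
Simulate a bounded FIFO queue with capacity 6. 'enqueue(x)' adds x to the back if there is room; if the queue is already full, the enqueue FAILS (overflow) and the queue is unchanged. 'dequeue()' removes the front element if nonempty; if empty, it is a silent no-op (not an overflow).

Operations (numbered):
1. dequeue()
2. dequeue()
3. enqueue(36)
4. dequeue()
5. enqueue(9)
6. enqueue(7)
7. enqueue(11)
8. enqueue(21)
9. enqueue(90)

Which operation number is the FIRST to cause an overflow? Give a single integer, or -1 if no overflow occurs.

Answer: -1

Derivation:
1. dequeue(): empty, no-op, size=0
2. dequeue(): empty, no-op, size=0
3. enqueue(36): size=1
4. dequeue(): size=0
5. enqueue(9): size=1
6. enqueue(7): size=2
7. enqueue(11): size=3
8. enqueue(21): size=4
9. enqueue(90): size=5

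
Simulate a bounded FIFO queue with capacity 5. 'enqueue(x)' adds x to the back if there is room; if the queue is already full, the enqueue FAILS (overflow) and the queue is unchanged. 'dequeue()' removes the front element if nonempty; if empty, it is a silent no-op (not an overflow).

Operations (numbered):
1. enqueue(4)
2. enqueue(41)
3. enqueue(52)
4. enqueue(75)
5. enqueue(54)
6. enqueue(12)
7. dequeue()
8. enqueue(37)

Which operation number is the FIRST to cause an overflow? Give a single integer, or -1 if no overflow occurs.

Answer: 6

Derivation:
1. enqueue(4): size=1
2. enqueue(41): size=2
3. enqueue(52): size=3
4. enqueue(75): size=4
5. enqueue(54): size=5
6. enqueue(12): size=5=cap → OVERFLOW (fail)
7. dequeue(): size=4
8. enqueue(37): size=5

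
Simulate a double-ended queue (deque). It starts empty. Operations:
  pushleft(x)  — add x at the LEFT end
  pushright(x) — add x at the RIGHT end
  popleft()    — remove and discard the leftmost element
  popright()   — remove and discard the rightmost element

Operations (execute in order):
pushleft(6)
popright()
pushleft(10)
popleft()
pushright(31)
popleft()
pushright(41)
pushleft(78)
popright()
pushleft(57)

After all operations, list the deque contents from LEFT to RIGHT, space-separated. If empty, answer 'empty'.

Answer: 57 78

Derivation:
pushleft(6): [6]
popright(): []
pushleft(10): [10]
popleft(): []
pushright(31): [31]
popleft(): []
pushright(41): [41]
pushleft(78): [78, 41]
popright(): [78]
pushleft(57): [57, 78]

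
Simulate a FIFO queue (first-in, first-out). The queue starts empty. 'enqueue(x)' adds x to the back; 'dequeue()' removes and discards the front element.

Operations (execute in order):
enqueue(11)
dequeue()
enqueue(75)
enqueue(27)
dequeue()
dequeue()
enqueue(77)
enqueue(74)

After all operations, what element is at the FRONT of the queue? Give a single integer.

enqueue(11): queue = [11]
dequeue(): queue = []
enqueue(75): queue = [75]
enqueue(27): queue = [75, 27]
dequeue(): queue = [27]
dequeue(): queue = []
enqueue(77): queue = [77]
enqueue(74): queue = [77, 74]

Answer: 77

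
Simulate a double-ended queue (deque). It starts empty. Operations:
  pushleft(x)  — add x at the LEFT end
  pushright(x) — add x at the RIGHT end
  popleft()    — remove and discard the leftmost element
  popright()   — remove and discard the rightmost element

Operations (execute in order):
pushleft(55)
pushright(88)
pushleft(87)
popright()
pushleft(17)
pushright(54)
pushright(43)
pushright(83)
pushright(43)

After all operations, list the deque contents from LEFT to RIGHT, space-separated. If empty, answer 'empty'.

Answer: 17 87 55 54 43 83 43

Derivation:
pushleft(55): [55]
pushright(88): [55, 88]
pushleft(87): [87, 55, 88]
popright(): [87, 55]
pushleft(17): [17, 87, 55]
pushright(54): [17, 87, 55, 54]
pushright(43): [17, 87, 55, 54, 43]
pushright(83): [17, 87, 55, 54, 43, 83]
pushright(43): [17, 87, 55, 54, 43, 83, 43]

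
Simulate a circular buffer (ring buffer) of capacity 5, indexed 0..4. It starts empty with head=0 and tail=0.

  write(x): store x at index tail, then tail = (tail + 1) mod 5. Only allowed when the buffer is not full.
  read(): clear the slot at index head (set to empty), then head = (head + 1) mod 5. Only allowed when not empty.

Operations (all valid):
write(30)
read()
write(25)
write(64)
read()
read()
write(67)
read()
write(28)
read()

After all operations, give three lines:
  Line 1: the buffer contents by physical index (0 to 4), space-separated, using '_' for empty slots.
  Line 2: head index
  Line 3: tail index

write(30): buf=[30 _ _ _ _], head=0, tail=1, size=1
read(): buf=[_ _ _ _ _], head=1, tail=1, size=0
write(25): buf=[_ 25 _ _ _], head=1, tail=2, size=1
write(64): buf=[_ 25 64 _ _], head=1, tail=3, size=2
read(): buf=[_ _ 64 _ _], head=2, tail=3, size=1
read(): buf=[_ _ _ _ _], head=3, tail=3, size=0
write(67): buf=[_ _ _ 67 _], head=3, tail=4, size=1
read(): buf=[_ _ _ _ _], head=4, tail=4, size=0
write(28): buf=[_ _ _ _ 28], head=4, tail=0, size=1
read(): buf=[_ _ _ _ _], head=0, tail=0, size=0

Answer: _ _ _ _ _
0
0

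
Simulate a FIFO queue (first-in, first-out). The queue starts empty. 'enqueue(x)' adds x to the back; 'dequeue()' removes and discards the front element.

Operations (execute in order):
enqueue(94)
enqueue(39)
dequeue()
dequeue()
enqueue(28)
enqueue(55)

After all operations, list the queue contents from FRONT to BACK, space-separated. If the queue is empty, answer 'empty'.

enqueue(94): [94]
enqueue(39): [94, 39]
dequeue(): [39]
dequeue(): []
enqueue(28): [28]
enqueue(55): [28, 55]

Answer: 28 55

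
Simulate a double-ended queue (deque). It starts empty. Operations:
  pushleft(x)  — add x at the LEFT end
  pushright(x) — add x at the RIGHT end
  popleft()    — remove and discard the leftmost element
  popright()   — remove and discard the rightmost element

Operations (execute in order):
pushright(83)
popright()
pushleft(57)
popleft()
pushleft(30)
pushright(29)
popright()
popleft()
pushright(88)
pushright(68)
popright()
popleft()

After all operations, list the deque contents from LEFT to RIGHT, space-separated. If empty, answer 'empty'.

Answer: empty

Derivation:
pushright(83): [83]
popright(): []
pushleft(57): [57]
popleft(): []
pushleft(30): [30]
pushright(29): [30, 29]
popright(): [30]
popleft(): []
pushright(88): [88]
pushright(68): [88, 68]
popright(): [88]
popleft(): []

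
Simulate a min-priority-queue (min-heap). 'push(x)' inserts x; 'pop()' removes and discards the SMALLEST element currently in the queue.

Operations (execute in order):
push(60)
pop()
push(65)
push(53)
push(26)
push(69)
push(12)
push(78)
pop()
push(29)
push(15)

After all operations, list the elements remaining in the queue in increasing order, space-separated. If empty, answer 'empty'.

push(60): heap contents = [60]
pop() → 60: heap contents = []
push(65): heap contents = [65]
push(53): heap contents = [53, 65]
push(26): heap contents = [26, 53, 65]
push(69): heap contents = [26, 53, 65, 69]
push(12): heap contents = [12, 26, 53, 65, 69]
push(78): heap contents = [12, 26, 53, 65, 69, 78]
pop() → 12: heap contents = [26, 53, 65, 69, 78]
push(29): heap contents = [26, 29, 53, 65, 69, 78]
push(15): heap contents = [15, 26, 29, 53, 65, 69, 78]

Answer: 15 26 29 53 65 69 78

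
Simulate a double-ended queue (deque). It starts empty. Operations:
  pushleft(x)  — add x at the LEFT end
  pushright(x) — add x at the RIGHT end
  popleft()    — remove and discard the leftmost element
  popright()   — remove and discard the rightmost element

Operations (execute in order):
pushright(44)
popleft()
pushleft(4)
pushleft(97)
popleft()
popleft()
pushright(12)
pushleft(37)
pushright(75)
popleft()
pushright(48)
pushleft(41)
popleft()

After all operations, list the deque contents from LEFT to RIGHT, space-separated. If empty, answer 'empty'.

pushright(44): [44]
popleft(): []
pushleft(4): [4]
pushleft(97): [97, 4]
popleft(): [4]
popleft(): []
pushright(12): [12]
pushleft(37): [37, 12]
pushright(75): [37, 12, 75]
popleft(): [12, 75]
pushright(48): [12, 75, 48]
pushleft(41): [41, 12, 75, 48]
popleft(): [12, 75, 48]

Answer: 12 75 48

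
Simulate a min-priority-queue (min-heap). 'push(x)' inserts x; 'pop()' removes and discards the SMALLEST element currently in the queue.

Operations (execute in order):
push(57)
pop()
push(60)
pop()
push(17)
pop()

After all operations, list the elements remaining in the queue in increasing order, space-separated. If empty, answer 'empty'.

push(57): heap contents = [57]
pop() → 57: heap contents = []
push(60): heap contents = [60]
pop() → 60: heap contents = []
push(17): heap contents = [17]
pop() → 17: heap contents = []

Answer: empty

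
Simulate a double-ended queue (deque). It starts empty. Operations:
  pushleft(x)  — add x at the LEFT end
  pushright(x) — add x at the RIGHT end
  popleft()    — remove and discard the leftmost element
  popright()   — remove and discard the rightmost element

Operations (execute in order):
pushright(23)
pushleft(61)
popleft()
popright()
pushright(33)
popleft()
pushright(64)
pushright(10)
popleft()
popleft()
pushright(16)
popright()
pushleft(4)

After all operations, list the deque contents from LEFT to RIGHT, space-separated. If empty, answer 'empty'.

Answer: 4

Derivation:
pushright(23): [23]
pushleft(61): [61, 23]
popleft(): [23]
popright(): []
pushright(33): [33]
popleft(): []
pushright(64): [64]
pushright(10): [64, 10]
popleft(): [10]
popleft(): []
pushright(16): [16]
popright(): []
pushleft(4): [4]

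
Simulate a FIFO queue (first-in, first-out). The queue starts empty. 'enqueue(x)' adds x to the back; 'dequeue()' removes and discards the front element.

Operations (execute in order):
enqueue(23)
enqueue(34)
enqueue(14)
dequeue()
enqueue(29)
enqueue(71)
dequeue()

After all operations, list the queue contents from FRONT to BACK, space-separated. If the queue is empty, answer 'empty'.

Answer: 14 29 71

Derivation:
enqueue(23): [23]
enqueue(34): [23, 34]
enqueue(14): [23, 34, 14]
dequeue(): [34, 14]
enqueue(29): [34, 14, 29]
enqueue(71): [34, 14, 29, 71]
dequeue(): [14, 29, 71]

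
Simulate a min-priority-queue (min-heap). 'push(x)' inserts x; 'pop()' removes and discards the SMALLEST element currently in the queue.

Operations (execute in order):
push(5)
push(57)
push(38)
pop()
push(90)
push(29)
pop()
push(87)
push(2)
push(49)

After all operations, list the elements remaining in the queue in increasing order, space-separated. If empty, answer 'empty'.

push(5): heap contents = [5]
push(57): heap contents = [5, 57]
push(38): heap contents = [5, 38, 57]
pop() → 5: heap contents = [38, 57]
push(90): heap contents = [38, 57, 90]
push(29): heap contents = [29, 38, 57, 90]
pop() → 29: heap contents = [38, 57, 90]
push(87): heap contents = [38, 57, 87, 90]
push(2): heap contents = [2, 38, 57, 87, 90]
push(49): heap contents = [2, 38, 49, 57, 87, 90]

Answer: 2 38 49 57 87 90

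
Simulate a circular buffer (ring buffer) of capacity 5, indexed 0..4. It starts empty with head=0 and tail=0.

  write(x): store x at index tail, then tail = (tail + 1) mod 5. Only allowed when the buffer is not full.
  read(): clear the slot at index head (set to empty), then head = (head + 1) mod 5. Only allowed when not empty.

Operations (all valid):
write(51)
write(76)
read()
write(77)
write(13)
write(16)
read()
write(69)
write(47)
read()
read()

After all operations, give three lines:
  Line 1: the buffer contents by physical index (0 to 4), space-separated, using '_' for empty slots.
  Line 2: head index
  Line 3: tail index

Answer: 69 47 _ _ 16
4
2

Derivation:
write(51): buf=[51 _ _ _ _], head=0, tail=1, size=1
write(76): buf=[51 76 _ _ _], head=0, tail=2, size=2
read(): buf=[_ 76 _ _ _], head=1, tail=2, size=1
write(77): buf=[_ 76 77 _ _], head=1, tail=3, size=2
write(13): buf=[_ 76 77 13 _], head=1, tail=4, size=3
write(16): buf=[_ 76 77 13 16], head=1, tail=0, size=4
read(): buf=[_ _ 77 13 16], head=2, tail=0, size=3
write(69): buf=[69 _ 77 13 16], head=2, tail=1, size=4
write(47): buf=[69 47 77 13 16], head=2, tail=2, size=5
read(): buf=[69 47 _ 13 16], head=3, tail=2, size=4
read(): buf=[69 47 _ _ 16], head=4, tail=2, size=3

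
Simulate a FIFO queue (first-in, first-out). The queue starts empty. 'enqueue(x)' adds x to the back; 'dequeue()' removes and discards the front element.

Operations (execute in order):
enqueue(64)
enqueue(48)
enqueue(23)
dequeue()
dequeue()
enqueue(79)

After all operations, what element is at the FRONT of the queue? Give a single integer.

enqueue(64): queue = [64]
enqueue(48): queue = [64, 48]
enqueue(23): queue = [64, 48, 23]
dequeue(): queue = [48, 23]
dequeue(): queue = [23]
enqueue(79): queue = [23, 79]

Answer: 23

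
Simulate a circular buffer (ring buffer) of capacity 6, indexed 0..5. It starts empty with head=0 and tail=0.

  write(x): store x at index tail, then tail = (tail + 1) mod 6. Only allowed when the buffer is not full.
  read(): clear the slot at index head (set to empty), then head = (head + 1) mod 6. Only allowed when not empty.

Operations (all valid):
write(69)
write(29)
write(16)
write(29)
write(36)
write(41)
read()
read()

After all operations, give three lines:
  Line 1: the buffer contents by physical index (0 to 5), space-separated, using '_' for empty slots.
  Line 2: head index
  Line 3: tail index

Answer: _ _ 16 29 36 41
2
0

Derivation:
write(69): buf=[69 _ _ _ _ _], head=0, tail=1, size=1
write(29): buf=[69 29 _ _ _ _], head=0, tail=2, size=2
write(16): buf=[69 29 16 _ _ _], head=0, tail=3, size=3
write(29): buf=[69 29 16 29 _ _], head=0, tail=4, size=4
write(36): buf=[69 29 16 29 36 _], head=0, tail=5, size=5
write(41): buf=[69 29 16 29 36 41], head=0, tail=0, size=6
read(): buf=[_ 29 16 29 36 41], head=1, tail=0, size=5
read(): buf=[_ _ 16 29 36 41], head=2, tail=0, size=4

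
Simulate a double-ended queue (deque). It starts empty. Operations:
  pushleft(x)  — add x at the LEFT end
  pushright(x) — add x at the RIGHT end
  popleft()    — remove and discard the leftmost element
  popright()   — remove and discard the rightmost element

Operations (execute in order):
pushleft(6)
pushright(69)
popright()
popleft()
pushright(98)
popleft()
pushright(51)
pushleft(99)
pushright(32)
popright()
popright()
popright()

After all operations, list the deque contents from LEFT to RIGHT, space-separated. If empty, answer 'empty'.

pushleft(6): [6]
pushright(69): [6, 69]
popright(): [6]
popleft(): []
pushright(98): [98]
popleft(): []
pushright(51): [51]
pushleft(99): [99, 51]
pushright(32): [99, 51, 32]
popright(): [99, 51]
popright(): [99]
popright(): []

Answer: empty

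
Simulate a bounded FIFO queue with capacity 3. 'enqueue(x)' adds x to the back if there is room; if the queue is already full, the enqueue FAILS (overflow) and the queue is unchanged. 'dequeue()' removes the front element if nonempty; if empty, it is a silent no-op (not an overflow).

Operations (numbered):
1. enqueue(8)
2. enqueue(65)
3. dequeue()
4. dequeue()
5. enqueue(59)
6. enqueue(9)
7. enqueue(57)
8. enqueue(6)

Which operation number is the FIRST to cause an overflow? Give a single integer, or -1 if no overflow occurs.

Answer: 8

Derivation:
1. enqueue(8): size=1
2. enqueue(65): size=2
3. dequeue(): size=1
4. dequeue(): size=0
5. enqueue(59): size=1
6. enqueue(9): size=2
7. enqueue(57): size=3
8. enqueue(6): size=3=cap → OVERFLOW (fail)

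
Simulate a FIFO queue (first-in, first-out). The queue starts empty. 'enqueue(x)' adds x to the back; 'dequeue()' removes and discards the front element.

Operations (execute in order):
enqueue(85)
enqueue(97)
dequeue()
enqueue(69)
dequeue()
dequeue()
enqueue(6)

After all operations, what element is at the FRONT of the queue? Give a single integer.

enqueue(85): queue = [85]
enqueue(97): queue = [85, 97]
dequeue(): queue = [97]
enqueue(69): queue = [97, 69]
dequeue(): queue = [69]
dequeue(): queue = []
enqueue(6): queue = [6]

Answer: 6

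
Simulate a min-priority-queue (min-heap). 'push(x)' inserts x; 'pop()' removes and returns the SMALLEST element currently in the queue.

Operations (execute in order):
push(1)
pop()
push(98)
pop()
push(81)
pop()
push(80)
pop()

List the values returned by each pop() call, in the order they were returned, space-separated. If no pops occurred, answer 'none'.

Answer: 1 98 81 80

Derivation:
push(1): heap contents = [1]
pop() → 1: heap contents = []
push(98): heap contents = [98]
pop() → 98: heap contents = []
push(81): heap contents = [81]
pop() → 81: heap contents = []
push(80): heap contents = [80]
pop() → 80: heap contents = []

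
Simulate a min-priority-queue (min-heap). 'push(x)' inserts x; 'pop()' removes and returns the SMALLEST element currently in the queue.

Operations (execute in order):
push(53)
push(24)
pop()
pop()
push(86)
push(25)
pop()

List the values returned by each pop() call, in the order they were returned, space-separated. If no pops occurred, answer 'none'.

Answer: 24 53 25

Derivation:
push(53): heap contents = [53]
push(24): heap contents = [24, 53]
pop() → 24: heap contents = [53]
pop() → 53: heap contents = []
push(86): heap contents = [86]
push(25): heap contents = [25, 86]
pop() → 25: heap contents = [86]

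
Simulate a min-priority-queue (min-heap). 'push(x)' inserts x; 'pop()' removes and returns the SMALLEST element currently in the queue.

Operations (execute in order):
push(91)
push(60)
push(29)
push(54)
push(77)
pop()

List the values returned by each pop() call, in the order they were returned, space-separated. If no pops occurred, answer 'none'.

Answer: 29

Derivation:
push(91): heap contents = [91]
push(60): heap contents = [60, 91]
push(29): heap contents = [29, 60, 91]
push(54): heap contents = [29, 54, 60, 91]
push(77): heap contents = [29, 54, 60, 77, 91]
pop() → 29: heap contents = [54, 60, 77, 91]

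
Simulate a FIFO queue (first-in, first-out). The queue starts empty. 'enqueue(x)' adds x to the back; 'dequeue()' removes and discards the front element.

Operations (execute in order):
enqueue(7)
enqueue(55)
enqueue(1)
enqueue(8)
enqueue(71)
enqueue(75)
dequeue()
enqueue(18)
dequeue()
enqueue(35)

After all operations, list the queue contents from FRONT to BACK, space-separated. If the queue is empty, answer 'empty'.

Answer: 1 8 71 75 18 35

Derivation:
enqueue(7): [7]
enqueue(55): [7, 55]
enqueue(1): [7, 55, 1]
enqueue(8): [7, 55, 1, 8]
enqueue(71): [7, 55, 1, 8, 71]
enqueue(75): [7, 55, 1, 8, 71, 75]
dequeue(): [55, 1, 8, 71, 75]
enqueue(18): [55, 1, 8, 71, 75, 18]
dequeue(): [1, 8, 71, 75, 18]
enqueue(35): [1, 8, 71, 75, 18, 35]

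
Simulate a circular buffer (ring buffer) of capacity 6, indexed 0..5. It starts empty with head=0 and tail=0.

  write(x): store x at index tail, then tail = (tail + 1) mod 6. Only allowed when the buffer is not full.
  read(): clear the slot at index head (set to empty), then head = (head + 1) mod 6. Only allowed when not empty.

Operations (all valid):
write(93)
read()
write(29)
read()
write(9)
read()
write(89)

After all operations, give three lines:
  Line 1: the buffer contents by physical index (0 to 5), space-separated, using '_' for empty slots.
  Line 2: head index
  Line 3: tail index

Answer: _ _ _ 89 _ _
3
4

Derivation:
write(93): buf=[93 _ _ _ _ _], head=0, tail=1, size=1
read(): buf=[_ _ _ _ _ _], head=1, tail=1, size=0
write(29): buf=[_ 29 _ _ _ _], head=1, tail=2, size=1
read(): buf=[_ _ _ _ _ _], head=2, tail=2, size=0
write(9): buf=[_ _ 9 _ _ _], head=2, tail=3, size=1
read(): buf=[_ _ _ _ _ _], head=3, tail=3, size=0
write(89): buf=[_ _ _ 89 _ _], head=3, tail=4, size=1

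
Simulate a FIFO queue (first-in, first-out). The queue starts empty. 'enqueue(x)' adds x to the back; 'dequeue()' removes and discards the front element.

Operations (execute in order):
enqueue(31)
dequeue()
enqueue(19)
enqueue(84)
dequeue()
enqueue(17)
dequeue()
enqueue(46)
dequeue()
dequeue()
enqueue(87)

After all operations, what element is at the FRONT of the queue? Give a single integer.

enqueue(31): queue = [31]
dequeue(): queue = []
enqueue(19): queue = [19]
enqueue(84): queue = [19, 84]
dequeue(): queue = [84]
enqueue(17): queue = [84, 17]
dequeue(): queue = [17]
enqueue(46): queue = [17, 46]
dequeue(): queue = [46]
dequeue(): queue = []
enqueue(87): queue = [87]

Answer: 87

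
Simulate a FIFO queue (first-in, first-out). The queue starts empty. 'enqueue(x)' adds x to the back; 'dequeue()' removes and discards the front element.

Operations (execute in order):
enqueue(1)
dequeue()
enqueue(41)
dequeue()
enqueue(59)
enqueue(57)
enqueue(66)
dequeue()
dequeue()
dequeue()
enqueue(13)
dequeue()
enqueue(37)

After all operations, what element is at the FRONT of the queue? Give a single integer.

Answer: 37

Derivation:
enqueue(1): queue = [1]
dequeue(): queue = []
enqueue(41): queue = [41]
dequeue(): queue = []
enqueue(59): queue = [59]
enqueue(57): queue = [59, 57]
enqueue(66): queue = [59, 57, 66]
dequeue(): queue = [57, 66]
dequeue(): queue = [66]
dequeue(): queue = []
enqueue(13): queue = [13]
dequeue(): queue = []
enqueue(37): queue = [37]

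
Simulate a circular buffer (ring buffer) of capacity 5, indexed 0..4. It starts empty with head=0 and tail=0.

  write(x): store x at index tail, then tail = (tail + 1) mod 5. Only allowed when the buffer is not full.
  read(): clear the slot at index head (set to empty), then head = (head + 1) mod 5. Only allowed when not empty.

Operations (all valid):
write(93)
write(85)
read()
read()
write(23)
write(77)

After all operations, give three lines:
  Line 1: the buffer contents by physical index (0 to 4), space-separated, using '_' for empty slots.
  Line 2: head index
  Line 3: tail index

write(93): buf=[93 _ _ _ _], head=0, tail=1, size=1
write(85): buf=[93 85 _ _ _], head=0, tail=2, size=2
read(): buf=[_ 85 _ _ _], head=1, tail=2, size=1
read(): buf=[_ _ _ _ _], head=2, tail=2, size=0
write(23): buf=[_ _ 23 _ _], head=2, tail=3, size=1
write(77): buf=[_ _ 23 77 _], head=2, tail=4, size=2

Answer: _ _ 23 77 _
2
4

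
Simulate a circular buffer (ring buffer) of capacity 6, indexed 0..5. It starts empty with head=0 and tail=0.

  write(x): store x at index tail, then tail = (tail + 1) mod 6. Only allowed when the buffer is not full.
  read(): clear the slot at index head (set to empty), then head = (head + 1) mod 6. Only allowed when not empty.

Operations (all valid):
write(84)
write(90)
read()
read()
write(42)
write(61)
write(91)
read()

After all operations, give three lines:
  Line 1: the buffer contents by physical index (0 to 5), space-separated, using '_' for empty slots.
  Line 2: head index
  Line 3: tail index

Answer: _ _ _ 61 91 _
3
5

Derivation:
write(84): buf=[84 _ _ _ _ _], head=0, tail=1, size=1
write(90): buf=[84 90 _ _ _ _], head=0, tail=2, size=2
read(): buf=[_ 90 _ _ _ _], head=1, tail=2, size=1
read(): buf=[_ _ _ _ _ _], head=2, tail=2, size=0
write(42): buf=[_ _ 42 _ _ _], head=2, tail=3, size=1
write(61): buf=[_ _ 42 61 _ _], head=2, tail=4, size=2
write(91): buf=[_ _ 42 61 91 _], head=2, tail=5, size=3
read(): buf=[_ _ _ 61 91 _], head=3, tail=5, size=2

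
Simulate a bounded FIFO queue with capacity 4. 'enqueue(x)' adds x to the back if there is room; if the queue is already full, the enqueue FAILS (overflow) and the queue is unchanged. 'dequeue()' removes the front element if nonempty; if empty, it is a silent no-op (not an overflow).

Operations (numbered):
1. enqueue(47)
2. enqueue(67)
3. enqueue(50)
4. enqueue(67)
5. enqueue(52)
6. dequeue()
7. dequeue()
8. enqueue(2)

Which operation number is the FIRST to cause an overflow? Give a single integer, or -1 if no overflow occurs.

1. enqueue(47): size=1
2. enqueue(67): size=2
3. enqueue(50): size=3
4. enqueue(67): size=4
5. enqueue(52): size=4=cap → OVERFLOW (fail)
6. dequeue(): size=3
7. dequeue(): size=2
8. enqueue(2): size=3

Answer: 5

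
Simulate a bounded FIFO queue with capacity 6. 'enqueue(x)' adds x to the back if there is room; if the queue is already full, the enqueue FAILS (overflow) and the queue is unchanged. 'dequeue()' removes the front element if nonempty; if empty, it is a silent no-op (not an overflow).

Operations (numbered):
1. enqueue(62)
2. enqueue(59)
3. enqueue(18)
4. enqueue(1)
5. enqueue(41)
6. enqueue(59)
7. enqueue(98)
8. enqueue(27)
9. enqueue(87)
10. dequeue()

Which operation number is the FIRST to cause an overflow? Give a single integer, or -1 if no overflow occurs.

Answer: 7

Derivation:
1. enqueue(62): size=1
2. enqueue(59): size=2
3. enqueue(18): size=3
4. enqueue(1): size=4
5. enqueue(41): size=5
6. enqueue(59): size=6
7. enqueue(98): size=6=cap → OVERFLOW (fail)
8. enqueue(27): size=6=cap → OVERFLOW (fail)
9. enqueue(87): size=6=cap → OVERFLOW (fail)
10. dequeue(): size=5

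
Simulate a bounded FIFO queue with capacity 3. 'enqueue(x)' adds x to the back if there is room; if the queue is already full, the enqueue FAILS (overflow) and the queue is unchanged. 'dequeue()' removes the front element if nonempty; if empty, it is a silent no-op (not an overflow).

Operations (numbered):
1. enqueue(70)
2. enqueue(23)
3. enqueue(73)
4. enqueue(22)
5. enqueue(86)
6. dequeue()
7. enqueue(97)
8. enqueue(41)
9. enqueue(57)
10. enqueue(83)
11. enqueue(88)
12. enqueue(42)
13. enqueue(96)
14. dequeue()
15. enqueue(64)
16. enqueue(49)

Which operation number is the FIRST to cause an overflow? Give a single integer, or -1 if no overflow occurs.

1. enqueue(70): size=1
2. enqueue(23): size=2
3. enqueue(73): size=3
4. enqueue(22): size=3=cap → OVERFLOW (fail)
5. enqueue(86): size=3=cap → OVERFLOW (fail)
6. dequeue(): size=2
7. enqueue(97): size=3
8. enqueue(41): size=3=cap → OVERFLOW (fail)
9. enqueue(57): size=3=cap → OVERFLOW (fail)
10. enqueue(83): size=3=cap → OVERFLOW (fail)
11. enqueue(88): size=3=cap → OVERFLOW (fail)
12. enqueue(42): size=3=cap → OVERFLOW (fail)
13. enqueue(96): size=3=cap → OVERFLOW (fail)
14. dequeue(): size=2
15. enqueue(64): size=3
16. enqueue(49): size=3=cap → OVERFLOW (fail)

Answer: 4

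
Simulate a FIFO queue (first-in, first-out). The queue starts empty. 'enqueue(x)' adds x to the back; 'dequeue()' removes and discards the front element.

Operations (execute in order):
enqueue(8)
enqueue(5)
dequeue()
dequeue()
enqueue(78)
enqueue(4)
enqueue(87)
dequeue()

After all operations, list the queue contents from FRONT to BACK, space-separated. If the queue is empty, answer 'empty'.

Answer: 4 87

Derivation:
enqueue(8): [8]
enqueue(5): [8, 5]
dequeue(): [5]
dequeue(): []
enqueue(78): [78]
enqueue(4): [78, 4]
enqueue(87): [78, 4, 87]
dequeue(): [4, 87]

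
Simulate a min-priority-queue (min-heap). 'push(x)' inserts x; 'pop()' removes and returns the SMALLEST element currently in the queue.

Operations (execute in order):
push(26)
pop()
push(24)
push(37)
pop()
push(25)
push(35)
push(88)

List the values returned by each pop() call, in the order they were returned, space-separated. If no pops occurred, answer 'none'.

push(26): heap contents = [26]
pop() → 26: heap contents = []
push(24): heap contents = [24]
push(37): heap contents = [24, 37]
pop() → 24: heap contents = [37]
push(25): heap contents = [25, 37]
push(35): heap contents = [25, 35, 37]
push(88): heap contents = [25, 35, 37, 88]

Answer: 26 24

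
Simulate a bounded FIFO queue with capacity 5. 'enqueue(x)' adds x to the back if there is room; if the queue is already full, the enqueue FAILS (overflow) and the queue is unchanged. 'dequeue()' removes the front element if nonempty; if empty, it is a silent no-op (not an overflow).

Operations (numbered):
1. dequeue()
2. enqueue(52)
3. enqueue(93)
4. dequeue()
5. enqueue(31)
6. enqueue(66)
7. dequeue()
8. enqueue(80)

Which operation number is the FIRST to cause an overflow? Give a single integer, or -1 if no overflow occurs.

1. dequeue(): empty, no-op, size=0
2. enqueue(52): size=1
3. enqueue(93): size=2
4. dequeue(): size=1
5. enqueue(31): size=2
6. enqueue(66): size=3
7. dequeue(): size=2
8. enqueue(80): size=3

Answer: -1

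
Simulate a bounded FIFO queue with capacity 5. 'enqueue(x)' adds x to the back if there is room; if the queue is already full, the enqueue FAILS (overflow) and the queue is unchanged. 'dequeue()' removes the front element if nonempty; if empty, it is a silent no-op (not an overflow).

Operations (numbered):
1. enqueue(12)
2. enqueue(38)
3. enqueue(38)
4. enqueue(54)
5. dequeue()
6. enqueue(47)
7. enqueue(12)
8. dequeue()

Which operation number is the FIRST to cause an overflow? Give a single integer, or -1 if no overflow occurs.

1. enqueue(12): size=1
2. enqueue(38): size=2
3. enqueue(38): size=3
4. enqueue(54): size=4
5. dequeue(): size=3
6. enqueue(47): size=4
7. enqueue(12): size=5
8. dequeue(): size=4

Answer: -1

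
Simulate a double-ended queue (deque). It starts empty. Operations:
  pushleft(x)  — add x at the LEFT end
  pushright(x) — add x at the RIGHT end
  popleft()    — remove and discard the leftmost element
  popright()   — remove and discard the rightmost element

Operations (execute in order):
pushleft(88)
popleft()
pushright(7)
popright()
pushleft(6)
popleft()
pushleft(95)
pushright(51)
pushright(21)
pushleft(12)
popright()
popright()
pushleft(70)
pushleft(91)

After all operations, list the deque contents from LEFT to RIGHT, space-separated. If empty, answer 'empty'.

Answer: 91 70 12 95

Derivation:
pushleft(88): [88]
popleft(): []
pushright(7): [7]
popright(): []
pushleft(6): [6]
popleft(): []
pushleft(95): [95]
pushright(51): [95, 51]
pushright(21): [95, 51, 21]
pushleft(12): [12, 95, 51, 21]
popright(): [12, 95, 51]
popright(): [12, 95]
pushleft(70): [70, 12, 95]
pushleft(91): [91, 70, 12, 95]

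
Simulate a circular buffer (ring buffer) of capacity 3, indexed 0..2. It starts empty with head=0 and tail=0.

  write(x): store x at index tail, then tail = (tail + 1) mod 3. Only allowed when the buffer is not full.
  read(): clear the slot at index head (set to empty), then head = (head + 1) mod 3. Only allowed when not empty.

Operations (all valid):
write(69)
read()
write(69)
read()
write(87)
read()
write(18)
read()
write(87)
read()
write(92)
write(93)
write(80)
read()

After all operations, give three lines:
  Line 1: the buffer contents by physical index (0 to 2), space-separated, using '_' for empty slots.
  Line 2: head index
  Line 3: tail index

write(69): buf=[69 _ _], head=0, tail=1, size=1
read(): buf=[_ _ _], head=1, tail=1, size=0
write(69): buf=[_ 69 _], head=1, tail=2, size=1
read(): buf=[_ _ _], head=2, tail=2, size=0
write(87): buf=[_ _ 87], head=2, tail=0, size=1
read(): buf=[_ _ _], head=0, tail=0, size=0
write(18): buf=[18 _ _], head=0, tail=1, size=1
read(): buf=[_ _ _], head=1, tail=1, size=0
write(87): buf=[_ 87 _], head=1, tail=2, size=1
read(): buf=[_ _ _], head=2, tail=2, size=0
write(92): buf=[_ _ 92], head=2, tail=0, size=1
write(93): buf=[93 _ 92], head=2, tail=1, size=2
write(80): buf=[93 80 92], head=2, tail=2, size=3
read(): buf=[93 80 _], head=0, tail=2, size=2

Answer: 93 80 _
0
2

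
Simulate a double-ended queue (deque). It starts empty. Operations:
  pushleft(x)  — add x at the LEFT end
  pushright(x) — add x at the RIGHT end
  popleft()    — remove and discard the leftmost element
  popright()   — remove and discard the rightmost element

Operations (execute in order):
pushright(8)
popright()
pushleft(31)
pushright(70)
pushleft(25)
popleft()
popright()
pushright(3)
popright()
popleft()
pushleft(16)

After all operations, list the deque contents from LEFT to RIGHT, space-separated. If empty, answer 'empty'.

Answer: 16

Derivation:
pushright(8): [8]
popright(): []
pushleft(31): [31]
pushright(70): [31, 70]
pushleft(25): [25, 31, 70]
popleft(): [31, 70]
popright(): [31]
pushright(3): [31, 3]
popright(): [31]
popleft(): []
pushleft(16): [16]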